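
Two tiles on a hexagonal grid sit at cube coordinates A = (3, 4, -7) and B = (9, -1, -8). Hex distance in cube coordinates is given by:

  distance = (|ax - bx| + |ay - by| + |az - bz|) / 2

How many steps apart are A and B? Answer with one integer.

|ax - bx| = |3 - 9| = 6
|ay - by| = |4 - (-1)| = 5
|az - bz| = |-7 - (-8)| = 1
distance = (6 + 5 + 1) / 2 = 12 / 2 = 6

Answer: 6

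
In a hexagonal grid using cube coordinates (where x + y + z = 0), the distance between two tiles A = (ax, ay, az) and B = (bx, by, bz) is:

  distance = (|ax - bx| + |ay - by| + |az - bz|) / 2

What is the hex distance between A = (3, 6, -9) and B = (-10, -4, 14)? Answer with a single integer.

Answer: 23

Derivation:
|ax - bx| = |3 - (-10)| = 13
|ay - by| = |6 - (-4)| = 10
|az - bz| = |-9 - 14| = 23
distance = (13 + 10 + 23) / 2 = 46 / 2 = 23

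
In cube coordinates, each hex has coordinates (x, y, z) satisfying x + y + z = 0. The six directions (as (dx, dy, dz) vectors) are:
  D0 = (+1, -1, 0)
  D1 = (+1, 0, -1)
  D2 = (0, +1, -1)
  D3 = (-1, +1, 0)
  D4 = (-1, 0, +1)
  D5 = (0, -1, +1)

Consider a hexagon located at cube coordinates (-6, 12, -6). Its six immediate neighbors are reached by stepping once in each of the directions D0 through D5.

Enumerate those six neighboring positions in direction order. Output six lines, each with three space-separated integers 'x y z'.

Center: (-6, 12, -6). Add each direction:
  D0: (-6, 12, -6) + (1, -1, 0) = (-5, 11, -6)
  D1: (-6, 12, -6) + (1, 0, -1) = (-5, 12, -7)
  D2: (-6, 12, -6) + (0, 1, -1) = (-6, 13, -7)
  D3: (-6, 12, -6) + (-1, 1, 0) = (-7, 13, -6)
  D4: (-6, 12, -6) + (-1, 0, 1) = (-7, 12, -5)
  D5: (-6, 12, -6) + (0, -1, 1) = (-6, 11, -5)

Answer: -5 11 -6
-5 12 -7
-6 13 -7
-7 13 -6
-7 12 -5
-6 11 -5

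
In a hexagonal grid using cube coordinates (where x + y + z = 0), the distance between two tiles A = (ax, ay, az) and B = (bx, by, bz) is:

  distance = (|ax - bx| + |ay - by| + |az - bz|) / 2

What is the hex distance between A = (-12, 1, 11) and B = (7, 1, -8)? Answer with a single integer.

Answer: 19

Derivation:
|ax - bx| = |-12 - 7| = 19
|ay - by| = |1 - 1| = 0
|az - bz| = |11 - (-8)| = 19
distance = (19 + 0 + 19) / 2 = 38 / 2 = 19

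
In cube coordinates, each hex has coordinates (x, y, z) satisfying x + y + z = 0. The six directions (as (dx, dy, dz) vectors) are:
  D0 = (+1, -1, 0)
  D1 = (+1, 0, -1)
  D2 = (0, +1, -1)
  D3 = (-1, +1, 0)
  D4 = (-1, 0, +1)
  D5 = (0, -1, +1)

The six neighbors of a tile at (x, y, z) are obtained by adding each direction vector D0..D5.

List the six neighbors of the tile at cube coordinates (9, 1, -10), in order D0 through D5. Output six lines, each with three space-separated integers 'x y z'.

Answer: 10 0 -10
10 1 -11
9 2 -11
8 2 -10
8 1 -9
9 0 -9

Derivation:
Center: (9, 1, -10). Add each direction:
  D0: (9, 1, -10) + (1, -1, 0) = (10, 0, -10)
  D1: (9, 1, -10) + (1, 0, -1) = (10, 1, -11)
  D2: (9, 1, -10) + (0, 1, -1) = (9, 2, -11)
  D3: (9, 1, -10) + (-1, 1, 0) = (8, 2, -10)
  D4: (9, 1, -10) + (-1, 0, 1) = (8, 1, -9)
  D5: (9, 1, -10) + (0, -1, 1) = (9, 0, -9)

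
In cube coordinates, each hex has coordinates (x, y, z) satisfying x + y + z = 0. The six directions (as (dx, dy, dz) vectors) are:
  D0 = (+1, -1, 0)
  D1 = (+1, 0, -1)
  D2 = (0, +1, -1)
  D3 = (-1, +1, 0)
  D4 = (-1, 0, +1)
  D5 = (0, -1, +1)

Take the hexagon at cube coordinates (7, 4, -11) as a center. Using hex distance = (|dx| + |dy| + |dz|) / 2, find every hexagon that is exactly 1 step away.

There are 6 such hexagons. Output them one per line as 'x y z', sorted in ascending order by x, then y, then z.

Answer: 6 4 -10
6 5 -11
7 3 -10
7 5 -12
8 3 -11
8 4 -12

Derivation:
Walk ring at distance 1 from (7, 4, -11):
Start at center + D4*1 = (6, 4, -10)
  hex 0: (6, 4, -10)
  hex 1: (7, 3, -10)
  hex 2: (8, 3, -11)
  hex 3: (8, 4, -12)
  hex 4: (7, 5, -12)
  hex 5: (6, 5, -11)
Sorted: 6 hexes.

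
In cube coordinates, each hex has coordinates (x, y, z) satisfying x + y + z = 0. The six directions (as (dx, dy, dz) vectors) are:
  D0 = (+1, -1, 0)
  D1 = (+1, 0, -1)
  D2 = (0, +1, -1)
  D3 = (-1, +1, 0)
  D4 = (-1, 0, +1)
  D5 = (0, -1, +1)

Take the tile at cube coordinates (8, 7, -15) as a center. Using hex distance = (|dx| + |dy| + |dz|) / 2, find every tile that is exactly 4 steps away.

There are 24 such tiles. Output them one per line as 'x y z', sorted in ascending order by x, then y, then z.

Answer: 4 7 -11
4 8 -12
4 9 -13
4 10 -14
4 11 -15
5 6 -11
5 11 -16
6 5 -11
6 11 -17
7 4 -11
7 11 -18
8 3 -11
8 11 -19
9 3 -12
9 10 -19
10 3 -13
10 9 -19
11 3 -14
11 8 -19
12 3 -15
12 4 -16
12 5 -17
12 6 -18
12 7 -19

Derivation:
Walk ring at distance 4 from (8, 7, -15):
Start at center + D4*4 = (4, 7, -11)
  hex 0: (4, 7, -11)
  hex 1: (5, 6, -11)
  hex 2: (6, 5, -11)
  hex 3: (7, 4, -11)
  hex 4: (8, 3, -11)
  hex 5: (9, 3, -12)
  hex 6: (10, 3, -13)
  hex 7: (11, 3, -14)
  hex 8: (12, 3, -15)
  hex 9: (12, 4, -16)
  hex 10: (12, 5, -17)
  hex 11: (12, 6, -18)
  hex 12: (12, 7, -19)
  hex 13: (11, 8, -19)
  hex 14: (10, 9, -19)
  hex 15: (9, 10, -19)
  hex 16: (8, 11, -19)
  hex 17: (7, 11, -18)
  hex 18: (6, 11, -17)
  hex 19: (5, 11, -16)
  hex 20: (4, 11, -15)
  hex 21: (4, 10, -14)
  hex 22: (4, 9, -13)
  hex 23: (4, 8, -12)
Sorted: 24 hexes.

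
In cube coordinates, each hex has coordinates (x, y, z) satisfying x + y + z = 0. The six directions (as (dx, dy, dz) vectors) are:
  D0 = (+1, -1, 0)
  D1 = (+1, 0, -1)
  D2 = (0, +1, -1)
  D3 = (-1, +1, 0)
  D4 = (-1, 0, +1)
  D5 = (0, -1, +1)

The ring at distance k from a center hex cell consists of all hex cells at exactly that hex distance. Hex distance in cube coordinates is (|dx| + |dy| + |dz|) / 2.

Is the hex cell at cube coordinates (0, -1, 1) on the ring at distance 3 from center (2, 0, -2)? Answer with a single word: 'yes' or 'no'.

Answer: yes

Derivation:
|px - cx| = |0 - 2| = 2
|py - cy| = |-1 - 0| = 1
|pz - cz| = |1 - (-2)| = 3
distance = (2+1+3)/2 = 6/2 = 3
radius = 3; distance == radius -> yes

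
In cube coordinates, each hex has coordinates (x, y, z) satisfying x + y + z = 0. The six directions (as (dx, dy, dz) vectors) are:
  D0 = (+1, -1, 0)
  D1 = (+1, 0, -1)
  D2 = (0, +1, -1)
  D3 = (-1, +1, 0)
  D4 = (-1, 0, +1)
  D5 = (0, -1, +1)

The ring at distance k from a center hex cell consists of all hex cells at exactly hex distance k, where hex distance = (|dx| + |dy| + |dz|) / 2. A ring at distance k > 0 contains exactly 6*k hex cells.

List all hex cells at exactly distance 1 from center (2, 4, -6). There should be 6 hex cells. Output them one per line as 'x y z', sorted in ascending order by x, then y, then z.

Answer: 1 4 -5
1 5 -6
2 3 -5
2 5 -7
3 3 -6
3 4 -7

Derivation:
Walk ring at distance 1 from (2, 4, -6):
Start at center + D4*1 = (1, 4, -5)
  hex 0: (1, 4, -5)
  hex 1: (2, 3, -5)
  hex 2: (3, 3, -6)
  hex 3: (3, 4, -7)
  hex 4: (2, 5, -7)
  hex 5: (1, 5, -6)
Sorted: 6 hexes.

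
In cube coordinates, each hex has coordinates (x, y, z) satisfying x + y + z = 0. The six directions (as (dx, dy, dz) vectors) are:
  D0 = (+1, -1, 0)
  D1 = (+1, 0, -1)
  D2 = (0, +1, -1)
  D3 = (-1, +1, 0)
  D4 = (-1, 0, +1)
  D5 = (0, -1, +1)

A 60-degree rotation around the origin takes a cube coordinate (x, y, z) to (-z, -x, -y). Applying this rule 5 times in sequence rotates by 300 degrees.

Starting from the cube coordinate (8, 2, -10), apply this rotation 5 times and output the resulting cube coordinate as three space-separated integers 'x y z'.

Start: (8, 2, -10)
Step 1: (8, 2, -10) -> (-(-10), -(8), -(2)) = (10, -8, -2)
Step 2: (10, -8, -2) -> (-(-2), -(10), -(-8)) = (2, -10, 8)
Step 3: (2, -10, 8) -> (-(8), -(2), -(-10)) = (-8, -2, 10)
Step 4: (-8, -2, 10) -> (-(10), -(-8), -(-2)) = (-10, 8, 2)
Step 5: (-10, 8, 2) -> (-(2), -(-10), -(8)) = (-2, 10, -8)

Answer: -2 10 -8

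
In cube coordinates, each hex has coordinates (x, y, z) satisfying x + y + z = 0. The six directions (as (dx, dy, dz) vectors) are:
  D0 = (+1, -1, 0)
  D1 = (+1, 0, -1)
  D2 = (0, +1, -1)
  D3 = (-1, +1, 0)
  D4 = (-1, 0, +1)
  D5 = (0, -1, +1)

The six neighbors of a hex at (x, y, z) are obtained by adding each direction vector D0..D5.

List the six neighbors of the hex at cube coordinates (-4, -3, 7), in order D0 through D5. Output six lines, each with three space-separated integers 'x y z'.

Center: (-4, -3, 7). Add each direction:
  D0: (-4, -3, 7) + (1, -1, 0) = (-3, -4, 7)
  D1: (-4, -3, 7) + (1, 0, -1) = (-3, -3, 6)
  D2: (-4, -3, 7) + (0, 1, -1) = (-4, -2, 6)
  D3: (-4, -3, 7) + (-1, 1, 0) = (-5, -2, 7)
  D4: (-4, -3, 7) + (-1, 0, 1) = (-5, -3, 8)
  D5: (-4, -3, 7) + (0, -1, 1) = (-4, -4, 8)

Answer: -3 -4 7
-3 -3 6
-4 -2 6
-5 -2 7
-5 -3 8
-4 -4 8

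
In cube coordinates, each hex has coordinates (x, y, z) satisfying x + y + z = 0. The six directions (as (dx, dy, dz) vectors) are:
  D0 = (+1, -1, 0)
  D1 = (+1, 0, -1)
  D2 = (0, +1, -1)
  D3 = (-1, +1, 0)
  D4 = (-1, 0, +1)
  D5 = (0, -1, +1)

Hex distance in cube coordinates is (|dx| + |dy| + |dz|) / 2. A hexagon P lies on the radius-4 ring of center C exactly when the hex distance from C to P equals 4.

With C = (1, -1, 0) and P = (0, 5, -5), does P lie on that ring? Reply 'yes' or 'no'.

Answer: no

Derivation:
|px - cx| = |0 - 1| = 1
|py - cy| = |5 - (-1)| = 6
|pz - cz| = |-5 - 0| = 5
distance = (1+6+5)/2 = 12/2 = 6
radius = 4; distance != radius -> no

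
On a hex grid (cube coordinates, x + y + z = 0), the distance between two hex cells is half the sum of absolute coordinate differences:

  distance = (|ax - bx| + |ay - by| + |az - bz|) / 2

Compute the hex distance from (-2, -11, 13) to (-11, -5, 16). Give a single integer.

|ax - bx| = |-2 - (-11)| = 9
|ay - by| = |-11 - (-5)| = 6
|az - bz| = |13 - 16| = 3
distance = (9 + 6 + 3) / 2 = 18 / 2 = 9

Answer: 9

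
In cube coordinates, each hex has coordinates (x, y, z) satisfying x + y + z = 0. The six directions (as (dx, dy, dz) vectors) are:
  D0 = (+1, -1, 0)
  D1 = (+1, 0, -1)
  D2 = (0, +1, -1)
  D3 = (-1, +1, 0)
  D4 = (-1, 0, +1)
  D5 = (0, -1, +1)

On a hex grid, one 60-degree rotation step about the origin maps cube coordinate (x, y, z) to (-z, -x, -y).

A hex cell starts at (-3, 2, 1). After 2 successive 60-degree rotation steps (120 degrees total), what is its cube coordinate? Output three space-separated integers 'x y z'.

Start: (-3, 2, 1)
Step 1: (-3, 2, 1) -> (-(1), -(-3), -(2)) = (-1, 3, -2)
Step 2: (-1, 3, -2) -> (-(-2), -(-1), -(3)) = (2, 1, -3)

Answer: 2 1 -3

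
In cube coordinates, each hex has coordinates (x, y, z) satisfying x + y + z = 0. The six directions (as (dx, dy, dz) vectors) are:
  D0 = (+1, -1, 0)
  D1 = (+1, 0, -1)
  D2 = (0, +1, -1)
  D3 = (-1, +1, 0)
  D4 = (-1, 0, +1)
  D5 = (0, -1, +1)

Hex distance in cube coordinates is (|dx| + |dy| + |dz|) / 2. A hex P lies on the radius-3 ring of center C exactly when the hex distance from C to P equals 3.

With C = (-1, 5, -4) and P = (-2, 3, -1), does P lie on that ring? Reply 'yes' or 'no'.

Answer: yes

Derivation:
|px - cx| = |-2 - (-1)| = 1
|py - cy| = |3 - 5| = 2
|pz - cz| = |-1 - (-4)| = 3
distance = (1+2+3)/2 = 6/2 = 3
radius = 3; distance == radius -> yes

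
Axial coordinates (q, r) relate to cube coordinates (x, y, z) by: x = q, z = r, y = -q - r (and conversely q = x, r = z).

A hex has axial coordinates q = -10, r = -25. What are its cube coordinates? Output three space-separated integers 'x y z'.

x = q = -10
z = r = -25
y = -x - z = -(-10) - (-25) = 35

Answer: -10 35 -25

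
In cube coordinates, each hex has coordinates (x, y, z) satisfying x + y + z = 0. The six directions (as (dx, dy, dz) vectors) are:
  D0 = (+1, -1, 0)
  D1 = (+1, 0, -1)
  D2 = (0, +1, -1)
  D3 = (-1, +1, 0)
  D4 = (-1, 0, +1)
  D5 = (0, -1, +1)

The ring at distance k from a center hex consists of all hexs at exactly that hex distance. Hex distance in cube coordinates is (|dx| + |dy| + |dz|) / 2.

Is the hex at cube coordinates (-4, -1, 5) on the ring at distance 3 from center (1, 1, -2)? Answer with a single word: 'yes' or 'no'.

|px - cx| = |-4 - 1| = 5
|py - cy| = |-1 - 1| = 2
|pz - cz| = |5 - (-2)| = 7
distance = (5+2+7)/2 = 14/2 = 7
radius = 3; distance != radius -> no

Answer: no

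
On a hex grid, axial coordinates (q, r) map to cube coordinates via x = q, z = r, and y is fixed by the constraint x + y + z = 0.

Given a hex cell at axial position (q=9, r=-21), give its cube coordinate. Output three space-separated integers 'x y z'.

x = q = 9
z = r = -21
y = -x - z = -(9) - (-21) = 12

Answer: 9 12 -21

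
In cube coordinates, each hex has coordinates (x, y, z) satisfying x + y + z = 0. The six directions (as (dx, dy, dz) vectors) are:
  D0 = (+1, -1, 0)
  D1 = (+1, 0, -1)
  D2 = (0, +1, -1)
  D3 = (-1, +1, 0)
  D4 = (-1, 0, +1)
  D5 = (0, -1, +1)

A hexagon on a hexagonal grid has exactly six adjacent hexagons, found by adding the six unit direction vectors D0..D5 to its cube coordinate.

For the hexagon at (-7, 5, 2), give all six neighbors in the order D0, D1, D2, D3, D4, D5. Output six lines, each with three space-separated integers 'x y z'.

Center: (-7, 5, 2). Add each direction:
  D0: (-7, 5, 2) + (1, -1, 0) = (-6, 4, 2)
  D1: (-7, 5, 2) + (1, 0, -1) = (-6, 5, 1)
  D2: (-7, 5, 2) + (0, 1, -1) = (-7, 6, 1)
  D3: (-7, 5, 2) + (-1, 1, 0) = (-8, 6, 2)
  D4: (-7, 5, 2) + (-1, 0, 1) = (-8, 5, 3)
  D5: (-7, 5, 2) + (0, -1, 1) = (-7, 4, 3)

Answer: -6 4 2
-6 5 1
-7 6 1
-8 6 2
-8 5 3
-7 4 3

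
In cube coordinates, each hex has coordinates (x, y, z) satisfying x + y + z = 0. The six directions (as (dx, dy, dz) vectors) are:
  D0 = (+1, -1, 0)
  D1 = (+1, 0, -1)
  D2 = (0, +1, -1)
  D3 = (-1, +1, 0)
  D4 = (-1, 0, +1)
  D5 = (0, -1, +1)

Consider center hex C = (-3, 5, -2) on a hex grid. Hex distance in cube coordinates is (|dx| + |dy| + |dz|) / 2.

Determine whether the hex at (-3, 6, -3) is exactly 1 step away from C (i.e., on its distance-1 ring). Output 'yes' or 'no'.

Answer: yes

Derivation:
|px - cx| = |-3 - (-3)| = 0
|py - cy| = |6 - 5| = 1
|pz - cz| = |-3 - (-2)| = 1
distance = (0+1+1)/2 = 2/2 = 1
radius = 1; distance == radius -> yes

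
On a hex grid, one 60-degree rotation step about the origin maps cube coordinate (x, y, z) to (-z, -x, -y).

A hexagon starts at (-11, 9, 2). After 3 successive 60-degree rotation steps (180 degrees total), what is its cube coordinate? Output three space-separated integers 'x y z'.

Answer: 11 -9 -2

Derivation:
Start: (-11, 9, 2)
Step 1: (-11, 9, 2) -> (-(2), -(-11), -(9)) = (-2, 11, -9)
Step 2: (-2, 11, -9) -> (-(-9), -(-2), -(11)) = (9, 2, -11)
Step 3: (9, 2, -11) -> (-(-11), -(9), -(2)) = (11, -9, -2)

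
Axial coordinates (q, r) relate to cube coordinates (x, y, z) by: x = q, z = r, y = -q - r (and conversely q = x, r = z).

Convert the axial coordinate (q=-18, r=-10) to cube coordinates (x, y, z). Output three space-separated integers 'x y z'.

Answer: -18 28 -10

Derivation:
x = q = -18
z = r = -10
y = -x - z = -(-18) - (-10) = 28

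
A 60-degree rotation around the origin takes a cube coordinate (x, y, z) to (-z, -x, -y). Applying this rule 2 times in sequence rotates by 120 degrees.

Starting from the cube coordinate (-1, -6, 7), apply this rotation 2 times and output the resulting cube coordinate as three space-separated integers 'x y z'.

Answer: -6 7 -1

Derivation:
Start: (-1, -6, 7)
Step 1: (-1, -6, 7) -> (-(7), -(-1), -(-6)) = (-7, 1, 6)
Step 2: (-7, 1, 6) -> (-(6), -(-7), -(1)) = (-6, 7, -1)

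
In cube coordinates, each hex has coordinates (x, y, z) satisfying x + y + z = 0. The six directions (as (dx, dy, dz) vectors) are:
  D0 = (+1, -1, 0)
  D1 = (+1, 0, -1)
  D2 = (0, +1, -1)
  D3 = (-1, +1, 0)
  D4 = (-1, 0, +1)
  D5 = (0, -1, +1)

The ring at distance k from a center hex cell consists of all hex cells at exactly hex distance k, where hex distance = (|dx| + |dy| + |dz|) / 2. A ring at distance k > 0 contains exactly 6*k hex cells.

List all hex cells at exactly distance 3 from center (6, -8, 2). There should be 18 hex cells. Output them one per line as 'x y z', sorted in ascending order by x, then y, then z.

Walk ring at distance 3 from (6, -8, 2):
Start at center + D4*3 = (3, -8, 5)
  hex 0: (3, -8, 5)
  hex 1: (4, -9, 5)
  hex 2: (5, -10, 5)
  hex 3: (6, -11, 5)
  hex 4: (7, -11, 4)
  hex 5: (8, -11, 3)
  hex 6: (9, -11, 2)
  hex 7: (9, -10, 1)
  hex 8: (9, -9, 0)
  hex 9: (9, -8, -1)
  hex 10: (8, -7, -1)
  hex 11: (7, -6, -1)
  hex 12: (6, -5, -1)
  hex 13: (5, -5, 0)
  hex 14: (4, -5, 1)
  hex 15: (3, -5, 2)
  hex 16: (3, -6, 3)
  hex 17: (3, -7, 4)
Sorted: 18 hexes.

Answer: 3 -8 5
3 -7 4
3 -6 3
3 -5 2
4 -9 5
4 -5 1
5 -10 5
5 -5 0
6 -11 5
6 -5 -1
7 -11 4
7 -6 -1
8 -11 3
8 -7 -1
9 -11 2
9 -10 1
9 -9 0
9 -8 -1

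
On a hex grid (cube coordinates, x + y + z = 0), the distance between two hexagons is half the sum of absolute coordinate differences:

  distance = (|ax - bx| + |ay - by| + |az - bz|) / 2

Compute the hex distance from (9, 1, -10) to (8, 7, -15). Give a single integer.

|ax - bx| = |9 - 8| = 1
|ay - by| = |1 - 7| = 6
|az - bz| = |-10 - (-15)| = 5
distance = (1 + 6 + 5) / 2 = 12 / 2 = 6

Answer: 6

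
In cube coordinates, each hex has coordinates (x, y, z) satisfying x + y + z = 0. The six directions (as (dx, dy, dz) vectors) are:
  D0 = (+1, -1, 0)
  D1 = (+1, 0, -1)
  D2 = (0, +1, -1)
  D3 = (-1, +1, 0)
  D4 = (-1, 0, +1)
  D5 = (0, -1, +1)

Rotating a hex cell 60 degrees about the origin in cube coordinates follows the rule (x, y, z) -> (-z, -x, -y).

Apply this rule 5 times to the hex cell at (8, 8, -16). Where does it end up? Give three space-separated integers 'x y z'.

Answer: -8 16 -8

Derivation:
Start: (8, 8, -16)
Step 1: (8, 8, -16) -> (-(-16), -(8), -(8)) = (16, -8, -8)
Step 2: (16, -8, -8) -> (-(-8), -(16), -(-8)) = (8, -16, 8)
Step 3: (8, -16, 8) -> (-(8), -(8), -(-16)) = (-8, -8, 16)
Step 4: (-8, -8, 16) -> (-(16), -(-8), -(-8)) = (-16, 8, 8)
Step 5: (-16, 8, 8) -> (-(8), -(-16), -(8)) = (-8, 16, -8)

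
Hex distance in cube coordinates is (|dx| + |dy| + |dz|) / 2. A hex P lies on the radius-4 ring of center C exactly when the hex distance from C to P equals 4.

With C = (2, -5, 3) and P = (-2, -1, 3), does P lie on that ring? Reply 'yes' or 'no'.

Answer: yes

Derivation:
|px - cx| = |-2 - 2| = 4
|py - cy| = |-1 - (-5)| = 4
|pz - cz| = |3 - 3| = 0
distance = (4+4+0)/2 = 8/2 = 4
radius = 4; distance == radius -> yes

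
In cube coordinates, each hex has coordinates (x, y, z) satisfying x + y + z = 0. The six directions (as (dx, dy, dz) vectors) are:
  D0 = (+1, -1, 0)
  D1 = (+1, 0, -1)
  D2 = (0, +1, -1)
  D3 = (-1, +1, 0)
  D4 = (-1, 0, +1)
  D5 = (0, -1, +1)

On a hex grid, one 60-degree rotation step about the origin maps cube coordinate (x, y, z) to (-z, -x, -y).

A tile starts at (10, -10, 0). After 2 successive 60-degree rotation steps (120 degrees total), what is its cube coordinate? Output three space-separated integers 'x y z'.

Answer: -10 0 10

Derivation:
Start: (10, -10, 0)
Step 1: (10, -10, 0) -> (-(0), -(10), -(-10)) = (0, -10, 10)
Step 2: (0, -10, 10) -> (-(10), -(0), -(-10)) = (-10, 0, 10)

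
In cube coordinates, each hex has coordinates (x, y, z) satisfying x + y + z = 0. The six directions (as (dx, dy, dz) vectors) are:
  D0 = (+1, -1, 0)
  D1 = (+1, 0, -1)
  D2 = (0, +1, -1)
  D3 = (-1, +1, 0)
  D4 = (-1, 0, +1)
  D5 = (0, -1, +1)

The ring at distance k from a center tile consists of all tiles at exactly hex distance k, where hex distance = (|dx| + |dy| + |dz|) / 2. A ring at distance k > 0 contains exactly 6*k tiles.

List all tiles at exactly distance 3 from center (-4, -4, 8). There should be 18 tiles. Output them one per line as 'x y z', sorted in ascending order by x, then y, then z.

Walk ring at distance 3 from (-4, -4, 8):
Start at center + D4*3 = (-7, -4, 11)
  hex 0: (-7, -4, 11)
  hex 1: (-6, -5, 11)
  hex 2: (-5, -6, 11)
  hex 3: (-4, -7, 11)
  hex 4: (-3, -7, 10)
  hex 5: (-2, -7, 9)
  hex 6: (-1, -7, 8)
  hex 7: (-1, -6, 7)
  hex 8: (-1, -5, 6)
  hex 9: (-1, -4, 5)
  hex 10: (-2, -3, 5)
  hex 11: (-3, -2, 5)
  hex 12: (-4, -1, 5)
  hex 13: (-5, -1, 6)
  hex 14: (-6, -1, 7)
  hex 15: (-7, -1, 8)
  hex 16: (-7, -2, 9)
  hex 17: (-7, -3, 10)
Sorted: 18 hexes.

Answer: -7 -4 11
-7 -3 10
-7 -2 9
-7 -1 8
-6 -5 11
-6 -1 7
-5 -6 11
-5 -1 6
-4 -7 11
-4 -1 5
-3 -7 10
-3 -2 5
-2 -7 9
-2 -3 5
-1 -7 8
-1 -6 7
-1 -5 6
-1 -4 5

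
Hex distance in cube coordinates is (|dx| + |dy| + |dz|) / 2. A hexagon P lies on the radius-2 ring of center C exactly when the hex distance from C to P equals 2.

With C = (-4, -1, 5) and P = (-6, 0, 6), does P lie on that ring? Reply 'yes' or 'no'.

|px - cx| = |-6 - (-4)| = 2
|py - cy| = |0 - (-1)| = 1
|pz - cz| = |6 - 5| = 1
distance = (2+1+1)/2 = 4/2 = 2
radius = 2; distance == radius -> yes

Answer: yes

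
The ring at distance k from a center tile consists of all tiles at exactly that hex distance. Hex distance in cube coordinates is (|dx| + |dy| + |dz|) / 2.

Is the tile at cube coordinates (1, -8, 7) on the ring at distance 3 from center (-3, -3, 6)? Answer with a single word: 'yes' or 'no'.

Answer: no

Derivation:
|px - cx| = |1 - (-3)| = 4
|py - cy| = |-8 - (-3)| = 5
|pz - cz| = |7 - 6| = 1
distance = (4+5+1)/2 = 10/2 = 5
radius = 3; distance != radius -> no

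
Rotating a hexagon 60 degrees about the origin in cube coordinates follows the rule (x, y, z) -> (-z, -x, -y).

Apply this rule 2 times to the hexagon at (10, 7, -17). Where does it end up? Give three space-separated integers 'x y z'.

Start: (10, 7, -17)
Step 1: (10, 7, -17) -> (-(-17), -(10), -(7)) = (17, -10, -7)
Step 2: (17, -10, -7) -> (-(-7), -(17), -(-10)) = (7, -17, 10)

Answer: 7 -17 10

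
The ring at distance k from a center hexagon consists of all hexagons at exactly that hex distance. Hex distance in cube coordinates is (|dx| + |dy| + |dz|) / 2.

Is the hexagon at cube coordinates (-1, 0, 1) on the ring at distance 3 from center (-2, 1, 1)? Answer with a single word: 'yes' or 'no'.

|px - cx| = |-1 - (-2)| = 1
|py - cy| = |0 - 1| = 1
|pz - cz| = |1 - 1| = 0
distance = (1+1+0)/2 = 2/2 = 1
radius = 3; distance != radius -> no

Answer: no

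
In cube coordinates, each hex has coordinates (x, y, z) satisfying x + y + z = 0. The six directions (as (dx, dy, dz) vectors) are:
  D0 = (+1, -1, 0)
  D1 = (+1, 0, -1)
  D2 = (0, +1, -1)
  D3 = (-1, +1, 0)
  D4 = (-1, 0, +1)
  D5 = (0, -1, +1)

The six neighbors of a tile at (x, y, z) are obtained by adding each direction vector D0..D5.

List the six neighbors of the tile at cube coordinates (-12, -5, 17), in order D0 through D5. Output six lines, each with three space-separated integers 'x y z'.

Answer: -11 -6 17
-11 -5 16
-12 -4 16
-13 -4 17
-13 -5 18
-12 -6 18

Derivation:
Center: (-12, -5, 17). Add each direction:
  D0: (-12, -5, 17) + (1, -1, 0) = (-11, -6, 17)
  D1: (-12, -5, 17) + (1, 0, -1) = (-11, -5, 16)
  D2: (-12, -5, 17) + (0, 1, -1) = (-12, -4, 16)
  D3: (-12, -5, 17) + (-1, 1, 0) = (-13, -4, 17)
  D4: (-12, -5, 17) + (-1, 0, 1) = (-13, -5, 18)
  D5: (-12, -5, 17) + (0, -1, 1) = (-12, -6, 18)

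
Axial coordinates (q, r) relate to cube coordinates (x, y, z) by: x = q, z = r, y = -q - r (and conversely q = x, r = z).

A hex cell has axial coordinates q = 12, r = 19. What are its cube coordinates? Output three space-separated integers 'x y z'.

x = q = 12
z = r = 19
y = -x - z = -(12) - (19) = -31

Answer: 12 -31 19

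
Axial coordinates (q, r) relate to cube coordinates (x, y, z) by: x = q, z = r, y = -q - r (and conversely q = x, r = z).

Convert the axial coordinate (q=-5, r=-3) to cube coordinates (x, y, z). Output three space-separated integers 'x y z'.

Answer: -5 8 -3

Derivation:
x = q = -5
z = r = -3
y = -x - z = -(-5) - (-3) = 8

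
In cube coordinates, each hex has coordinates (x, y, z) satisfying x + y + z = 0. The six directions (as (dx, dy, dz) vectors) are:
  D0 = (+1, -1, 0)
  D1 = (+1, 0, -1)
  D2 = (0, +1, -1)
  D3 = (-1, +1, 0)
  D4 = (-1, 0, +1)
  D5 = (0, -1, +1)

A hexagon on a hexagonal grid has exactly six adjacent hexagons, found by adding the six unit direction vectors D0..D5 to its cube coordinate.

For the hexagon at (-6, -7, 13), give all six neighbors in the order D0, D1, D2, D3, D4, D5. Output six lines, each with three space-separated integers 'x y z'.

Center: (-6, -7, 13). Add each direction:
  D0: (-6, -7, 13) + (1, -1, 0) = (-5, -8, 13)
  D1: (-6, -7, 13) + (1, 0, -1) = (-5, -7, 12)
  D2: (-6, -7, 13) + (0, 1, -1) = (-6, -6, 12)
  D3: (-6, -7, 13) + (-1, 1, 0) = (-7, -6, 13)
  D4: (-6, -7, 13) + (-1, 0, 1) = (-7, -7, 14)
  D5: (-6, -7, 13) + (0, -1, 1) = (-6, -8, 14)

Answer: -5 -8 13
-5 -7 12
-6 -6 12
-7 -6 13
-7 -7 14
-6 -8 14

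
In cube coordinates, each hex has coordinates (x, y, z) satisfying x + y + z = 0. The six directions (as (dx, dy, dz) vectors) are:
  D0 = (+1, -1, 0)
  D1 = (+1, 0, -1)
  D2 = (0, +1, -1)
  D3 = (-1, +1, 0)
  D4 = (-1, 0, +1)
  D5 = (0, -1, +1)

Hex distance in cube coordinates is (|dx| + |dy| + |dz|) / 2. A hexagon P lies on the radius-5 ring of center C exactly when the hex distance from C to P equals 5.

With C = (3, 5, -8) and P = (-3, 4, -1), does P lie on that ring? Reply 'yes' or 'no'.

Answer: no

Derivation:
|px - cx| = |-3 - 3| = 6
|py - cy| = |4 - 5| = 1
|pz - cz| = |-1 - (-8)| = 7
distance = (6+1+7)/2 = 14/2 = 7
radius = 5; distance != radius -> no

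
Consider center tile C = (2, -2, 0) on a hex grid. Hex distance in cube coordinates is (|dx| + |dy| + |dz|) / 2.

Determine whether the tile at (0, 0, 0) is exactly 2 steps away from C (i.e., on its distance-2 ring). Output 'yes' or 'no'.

|px - cx| = |0 - 2| = 2
|py - cy| = |0 - (-2)| = 2
|pz - cz| = |0 - 0| = 0
distance = (2+2+0)/2 = 4/2 = 2
radius = 2; distance == radius -> yes

Answer: yes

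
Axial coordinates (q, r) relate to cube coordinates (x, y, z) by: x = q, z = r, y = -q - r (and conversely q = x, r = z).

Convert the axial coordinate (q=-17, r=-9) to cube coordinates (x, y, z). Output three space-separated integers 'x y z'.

x = q = -17
z = r = -9
y = -x - z = -(-17) - (-9) = 26

Answer: -17 26 -9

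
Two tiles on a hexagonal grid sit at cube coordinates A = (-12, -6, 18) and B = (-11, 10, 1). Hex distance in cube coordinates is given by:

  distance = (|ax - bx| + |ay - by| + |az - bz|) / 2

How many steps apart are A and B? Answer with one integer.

Answer: 17

Derivation:
|ax - bx| = |-12 - (-11)| = 1
|ay - by| = |-6 - 10| = 16
|az - bz| = |18 - 1| = 17
distance = (1 + 16 + 17) / 2 = 34 / 2 = 17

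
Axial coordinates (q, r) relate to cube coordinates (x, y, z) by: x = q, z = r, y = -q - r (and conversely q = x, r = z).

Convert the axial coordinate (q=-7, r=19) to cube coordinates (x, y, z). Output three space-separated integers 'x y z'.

x = q = -7
z = r = 19
y = -x - z = -(-7) - (19) = -12

Answer: -7 -12 19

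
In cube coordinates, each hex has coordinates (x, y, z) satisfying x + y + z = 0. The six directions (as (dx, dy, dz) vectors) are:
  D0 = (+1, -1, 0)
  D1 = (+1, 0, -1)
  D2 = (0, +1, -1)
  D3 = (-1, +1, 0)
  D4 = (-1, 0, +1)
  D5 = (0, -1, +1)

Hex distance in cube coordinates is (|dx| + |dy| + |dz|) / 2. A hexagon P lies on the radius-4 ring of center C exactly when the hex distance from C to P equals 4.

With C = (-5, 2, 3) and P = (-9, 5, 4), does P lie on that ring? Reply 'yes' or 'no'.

|px - cx| = |-9 - (-5)| = 4
|py - cy| = |5 - 2| = 3
|pz - cz| = |4 - 3| = 1
distance = (4+3+1)/2 = 8/2 = 4
radius = 4; distance == radius -> yes

Answer: yes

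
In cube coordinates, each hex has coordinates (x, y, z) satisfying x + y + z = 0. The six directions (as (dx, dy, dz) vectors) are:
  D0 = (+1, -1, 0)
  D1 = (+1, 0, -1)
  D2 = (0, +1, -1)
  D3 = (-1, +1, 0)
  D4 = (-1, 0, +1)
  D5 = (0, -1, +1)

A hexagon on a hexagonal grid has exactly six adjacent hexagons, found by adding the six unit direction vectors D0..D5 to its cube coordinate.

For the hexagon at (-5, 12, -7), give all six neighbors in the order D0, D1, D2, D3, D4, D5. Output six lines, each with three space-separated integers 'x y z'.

Center: (-5, 12, -7). Add each direction:
  D0: (-5, 12, -7) + (1, -1, 0) = (-4, 11, -7)
  D1: (-5, 12, -7) + (1, 0, -1) = (-4, 12, -8)
  D2: (-5, 12, -7) + (0, 1, -1) = (-5, 13, -8)
  D3: (-5, 12, -7) + (-1, 1, 0) = (-6, 13, -7)
  D4: (-5, 12, -7) + (-1, 0, 1) = (-6, 12, -6)
  D5: (-5, 12, -7) + (0, -1, 1) = (-5, 11, -6)

Answer: -4 11 -7
-4 12 -8
-5 13 -8
-6 13 -7
-6 12 -6
-5 11 -6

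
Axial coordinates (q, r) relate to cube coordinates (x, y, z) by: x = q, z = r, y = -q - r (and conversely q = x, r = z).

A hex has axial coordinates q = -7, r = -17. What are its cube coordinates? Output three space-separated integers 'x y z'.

Answer: -7 24 -17

Derivation:
x = q = -7
z = r = -17
y = -x - z = -(-7) - (-17) = 24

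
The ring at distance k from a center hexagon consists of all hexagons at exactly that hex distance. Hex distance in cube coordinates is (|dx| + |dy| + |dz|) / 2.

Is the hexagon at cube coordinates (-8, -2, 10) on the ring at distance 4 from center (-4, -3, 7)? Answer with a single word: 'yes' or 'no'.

Answer: yes

Derivation:
|px - cx| = |-8 - (-4)| = 4
|py - cy| = |-2 - (-3)| = 1
|pz - cz| = |10 - 7| = 3
distance = (4+1+3)/2 = 8/2 = 4
radius = 4; distance == radius -> yes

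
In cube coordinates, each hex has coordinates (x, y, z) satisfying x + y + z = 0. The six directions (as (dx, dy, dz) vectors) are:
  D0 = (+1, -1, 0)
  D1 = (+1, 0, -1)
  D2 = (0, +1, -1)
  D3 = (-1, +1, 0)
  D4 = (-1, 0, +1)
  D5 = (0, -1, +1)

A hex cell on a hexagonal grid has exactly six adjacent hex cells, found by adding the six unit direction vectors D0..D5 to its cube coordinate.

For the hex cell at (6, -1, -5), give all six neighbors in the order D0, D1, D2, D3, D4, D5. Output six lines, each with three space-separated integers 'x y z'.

Answer: 7 -2 -5
7 -1 -6
6 0 -6
5 0 -5
5 -1 -4
6 -2 -4

Derivation:
Center: (6, -1, -5). Add each direction:
  D0: (6, -1, -5) + (1, -1, 0) = (7, -2, -5)
  D1: (6, -1, -5) + (1, 0, -1) = (7, -1, -6)
  D2: (6, -1, -5) + (0, 1, -1) = (6, 0, -6)
  D3: (6, -1, -5) + (-1, 1, 0) = (5, 0, -5)
  D4: (6, -1, -5) + (-1, 0, 1) = (5, -1, -4)
  D5: (6, -1, -5) + (0, -1, 1) = (6, -2, -4)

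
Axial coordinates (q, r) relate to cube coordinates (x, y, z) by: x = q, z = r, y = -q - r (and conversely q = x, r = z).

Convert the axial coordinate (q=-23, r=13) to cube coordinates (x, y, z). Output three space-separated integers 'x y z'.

x = q = -23
z = r = 13
y = -x - z = -(-23) - (13) = 10

Answer: -23 10 13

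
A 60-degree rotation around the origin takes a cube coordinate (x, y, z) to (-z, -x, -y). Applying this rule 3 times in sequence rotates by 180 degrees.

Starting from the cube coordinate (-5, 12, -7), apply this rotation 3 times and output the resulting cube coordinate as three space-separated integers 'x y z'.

Answer: 5 -12 7

Derivation:
Start: (-5, 12, -7)
Step 1: (-5, 12, -7) -> (-(-7), -(-5), -(12)) = (7, 5, -12)
Step 2: (7, 5, -12) -> (-(-12), -(7), -(5)) = (12, -7, -5)
Step 3: (12, -7, -5) -> (-(-5), -(12), -(-7)) = (5, -12, 7)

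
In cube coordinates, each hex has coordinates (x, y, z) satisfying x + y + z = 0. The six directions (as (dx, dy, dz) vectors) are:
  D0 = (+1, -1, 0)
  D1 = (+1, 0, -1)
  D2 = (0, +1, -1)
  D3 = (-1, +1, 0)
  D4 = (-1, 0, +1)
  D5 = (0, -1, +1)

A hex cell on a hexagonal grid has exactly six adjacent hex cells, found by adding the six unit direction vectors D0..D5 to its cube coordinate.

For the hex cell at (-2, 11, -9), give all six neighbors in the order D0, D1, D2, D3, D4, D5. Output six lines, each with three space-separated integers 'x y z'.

Answer: -1 10 -9
-1 11 -10
-2 12 -10
-3 12 -9
-3 11 -8
-2 10 -8

Derivation:
Center: (-2, 11, -9). Add each direction:
  D0: (-2, 11, -9) + (1, -1, 0) = (-1, 10, -9)
  D1: (-2, 11, -9) + (1, 0, -1) = (-1, 11, -10)
  D2: (-2, 11, -9) + (0, 1, -1) = (-2, 12, -10)
  D3: (-2, 11, -9) + (-1, 1, 0) = (-3, 12, -9)
  D4: (-2, 11, -9) + (-1, 0, 1) = (-3, 11, -8)
  D5: (-2, 11, -9) + (0, -1, 1) = (-2, 10, -8)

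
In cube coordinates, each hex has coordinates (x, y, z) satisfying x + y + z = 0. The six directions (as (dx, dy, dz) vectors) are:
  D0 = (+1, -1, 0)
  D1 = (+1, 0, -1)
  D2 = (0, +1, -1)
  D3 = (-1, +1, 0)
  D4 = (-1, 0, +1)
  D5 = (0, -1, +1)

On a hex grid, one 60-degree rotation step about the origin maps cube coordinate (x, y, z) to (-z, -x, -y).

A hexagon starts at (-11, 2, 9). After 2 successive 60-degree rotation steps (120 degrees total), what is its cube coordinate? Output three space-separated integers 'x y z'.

Answer: 2 9 -11

Derivation:
Start: (-11, 2, 9)
Step 1: (-11, 2, 9) -> (-(9), -(-11), -(2)) = (-9, 11, -2)
Step 2: (-9, 11, -2) -> (-(-2), -(-9), -(11)) = (2, 9, -11)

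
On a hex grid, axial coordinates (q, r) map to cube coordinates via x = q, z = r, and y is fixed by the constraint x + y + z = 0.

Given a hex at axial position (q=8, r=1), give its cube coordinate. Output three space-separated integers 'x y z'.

x = q = 8
z = r = 1
y = -x - z = -(8) - (1) = -9

Answer: 8 -9 1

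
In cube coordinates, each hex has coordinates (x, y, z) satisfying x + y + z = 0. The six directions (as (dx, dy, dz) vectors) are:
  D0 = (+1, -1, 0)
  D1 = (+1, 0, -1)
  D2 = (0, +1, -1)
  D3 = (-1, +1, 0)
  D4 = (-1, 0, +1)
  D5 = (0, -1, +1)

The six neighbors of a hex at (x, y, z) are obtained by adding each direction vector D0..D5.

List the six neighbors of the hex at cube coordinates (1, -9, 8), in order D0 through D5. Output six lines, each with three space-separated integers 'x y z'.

Center: (1, -9, 8). Add each direction:
  D0: (1, -9, 8) + (1, -1, 0) = (2, -10, 8)
  D1: (1, -9, 8) + (1, 0, -1) = (2, -9, 7)
  D2: (1, -9, 8) + (0, 1, -1) = (1, -8, 7)
  D3: (1, -9, 8) + (-1, 1, 0) = (0, -8, 8)
  D4: (1, -9, 8) + (-1, 0, 1) = (0, -9, 9)
  D5: (1, -9, 8) + (0, -1, 1) = (1, -10, 9)

Answer: 2 -10 8
2 -9 7
1 -8 7
0 -8 8
0 -9 9
1 -10 9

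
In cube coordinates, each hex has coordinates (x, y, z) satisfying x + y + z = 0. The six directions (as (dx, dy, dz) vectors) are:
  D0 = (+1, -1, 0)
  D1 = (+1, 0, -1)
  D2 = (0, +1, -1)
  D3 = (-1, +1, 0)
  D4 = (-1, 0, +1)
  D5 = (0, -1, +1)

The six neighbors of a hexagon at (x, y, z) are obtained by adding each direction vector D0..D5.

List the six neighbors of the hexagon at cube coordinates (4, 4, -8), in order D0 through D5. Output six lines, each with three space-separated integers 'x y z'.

Answer: 5 3 -8
5 4 -9
4 5 -9
3 5 -8
3 4 -7
4 3 -7

Derivation:
Center: (4, 4, -8). Add each direction:
  D0: (4, 4, -8) + (1, -1, 0) = (5, 3, -8)
  D1: (4, 4, -8) + (1, 0, -1) = (5, 4, -9)
  D2: (4, 4, -8) + (0, 1, -1) = (4, 5, -9)
  D3: (4, 4, -8) + (-1, 1, 0) = (3, 5, -8)
  D4: (4, 4, -8) + (-1, 0, 1) = (3, 4, -7)
  D5: (4, 4, -8) + (0, -1, 1) = (4, 3, -7)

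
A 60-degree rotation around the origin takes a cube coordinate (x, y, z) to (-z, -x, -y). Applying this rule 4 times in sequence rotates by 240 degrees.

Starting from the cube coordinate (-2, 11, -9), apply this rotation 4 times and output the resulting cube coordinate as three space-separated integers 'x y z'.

Start: (-2, 11, -9)
Step 1: (-2, 11, -9) -> (-(-9), -(-2), -(11)) = (9, 2, -11)
Step 2: (9, 2, -11) -> (-(-11), -(9), -(2)) = (11, -9, -2)
Step 3: (11, -9, -2) -> (-(-2), -(11), -(-9)) = (2, -11, 9)
Step 4: (2, -11, 9) -> (-(9), -(2), -(-11)) = (-9, -2, 11)

Answer: -9 -2 11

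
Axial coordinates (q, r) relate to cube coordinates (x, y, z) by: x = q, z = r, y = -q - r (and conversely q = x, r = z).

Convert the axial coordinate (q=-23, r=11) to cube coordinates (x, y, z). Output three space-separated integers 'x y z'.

Answer: -23 12 11

Derivation:
x = q = -23
z = r = 11
y = -x - z = -(-23) - (11) = 12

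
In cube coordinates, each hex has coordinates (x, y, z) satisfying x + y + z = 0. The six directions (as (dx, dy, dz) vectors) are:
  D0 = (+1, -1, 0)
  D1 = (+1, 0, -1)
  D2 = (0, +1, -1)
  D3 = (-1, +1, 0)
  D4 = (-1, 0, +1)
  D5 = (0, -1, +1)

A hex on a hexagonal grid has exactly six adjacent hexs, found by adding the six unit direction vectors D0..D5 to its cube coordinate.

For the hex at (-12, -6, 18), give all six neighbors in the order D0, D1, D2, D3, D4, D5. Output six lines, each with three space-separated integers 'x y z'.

Center: (-12, -6, 18). Add each direction:
  D0: (-12, -6, 18) + (1, -1, 0) = (-11, -7, 18)
  D1: (-12, -6, 18) + (1, 0, -1) = (-11, -6, 17)
  D2: (-12, -6, 18) + (0, 1, -1) = (-12, -5, 17)
  D3: (-12, -6, 18) + (-1, 1, 0) = (-13, -5, 18)
  D4: (-12, -6, 18) + (-1, 0, 1) = (-13, -6, 19)
  D5: (-12, -6, 18) + (0, -1, 1) = (-12, -7, 19)

Answer: -11 -7 18
-11 -6 17
-12 -5 17
-13 -5 18
-13 -6 19
-12 -7 19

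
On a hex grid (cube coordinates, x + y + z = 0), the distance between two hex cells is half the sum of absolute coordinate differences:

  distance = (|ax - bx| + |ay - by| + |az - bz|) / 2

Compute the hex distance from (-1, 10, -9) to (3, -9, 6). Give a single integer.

|ax - bx| = |-1 - 3| = 4
|ay - by| = |10 - (-9)| = 19
|az - bz| = |-9 - 6| = 15
distance = (4 + 19 + 15) / 2 = 38 / 2 = 19

Answer: 19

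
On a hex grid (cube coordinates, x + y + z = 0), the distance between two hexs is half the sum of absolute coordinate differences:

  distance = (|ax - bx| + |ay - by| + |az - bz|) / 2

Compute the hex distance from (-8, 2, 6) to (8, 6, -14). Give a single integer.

Answer: 20

Derivation:
|ax - bx| = |-8 - 8| = 16
|ay - by| = |2 - 6| = 4
|az - bz| = |6 - (-14)| = 20
distance = (16 + 4 + 20) / 2 = 40 / 2 = 20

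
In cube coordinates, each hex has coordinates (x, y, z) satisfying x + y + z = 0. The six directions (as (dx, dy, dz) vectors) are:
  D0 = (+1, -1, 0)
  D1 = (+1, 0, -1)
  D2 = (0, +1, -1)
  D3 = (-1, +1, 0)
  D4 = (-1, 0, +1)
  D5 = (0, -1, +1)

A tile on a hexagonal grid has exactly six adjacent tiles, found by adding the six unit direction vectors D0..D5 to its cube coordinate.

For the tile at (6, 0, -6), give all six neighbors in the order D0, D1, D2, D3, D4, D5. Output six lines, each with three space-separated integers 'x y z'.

Answer: 7 -1 -6
7 0 -7
6 1 -7
5 1 -6
5 0 -5
6 -1 -5

Derivation:
Center: (6, 0, -6). Add each direction:
  D0: (6, 0, -6) + (1, -1, 0) = (7, -1, -6)
  D1: (6, 0, -6) + (1, 0, -1) = (7, 0, -7)
  D2: (6, 0, -6) + (0, 1, -1) = (6, 1, -7)
  D3: (6, 0, -6) + (-1, 1, 0) = (5, 1, -6)
  D4: (6, 0, -6) + (-1, 0, 1) = (5, 0, -5)
  D5: (6, 0, -6) + (0, -1, 1) = (6, -1, -5)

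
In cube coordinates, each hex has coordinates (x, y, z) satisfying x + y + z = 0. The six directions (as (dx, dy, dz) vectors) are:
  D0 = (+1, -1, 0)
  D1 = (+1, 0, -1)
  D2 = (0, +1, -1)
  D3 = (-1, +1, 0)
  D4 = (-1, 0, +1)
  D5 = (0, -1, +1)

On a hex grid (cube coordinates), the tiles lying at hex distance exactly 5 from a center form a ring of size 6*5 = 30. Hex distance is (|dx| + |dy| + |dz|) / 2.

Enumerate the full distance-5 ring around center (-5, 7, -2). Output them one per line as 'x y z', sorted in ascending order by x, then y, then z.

Answer: -10 7 3
-10 8 2
-10 9 1
-10 10 0
-10 11 -1
-10 12 -2
-9 6 3
-9 12 -3
-8 5 3
-8 12 -4
-7 4 3
-7 12 -5
-6 3 3
-6 12 -6
-5 2 3
-5 12 -7
-4 2 2
-4 11 -7
-3 2 1
-3 10 -7
-2 2 0
-2 9 -7
-1 2 -1
-1 8 -7
0 2 -2
0 3 -3
0 4 -4
0 5 -5
0 6 -6
0 7 -7

Derivation:
Walk ring at distance 5 from (-5, 7, -2):
Start at center + D4*5 = (-10, 7, 3)
  hex 0: (-10, 7, 3)
  hex 1: (-9, 6, 3)
  hex 2: (-8, 5, 3)
  hex 3: (-7, 4, 3)
  hex 4: (-6, 3, 3)
  hex 5: (-5, 2, 3)
  hex 6: (-4, 2, 2)
  hex 7: (-3, 2, 1)
  hex 8: (-2, 2, 0)
  hex 9: (-1, 2, -1)
  hex 10: (0, 2, -2)
  hex 11: (0, 3, -3)
  hex 12: (0, 4, -4)
  hex 13: (0, 5, -5)
  hex 14: (0, 6, -6)
  hex 15: (0, 7, -7)
  hex 16: (-1, 8, -7)
  hex 17: (-2, 9, -7)
  hex 18: (-3, 10, -7)
  hex 19: (-4, 11, -7)
  hex 20: (-5, 12, -7)
  hex 21: (-6, 12, -6)
  hex 22: (-7, 12, -5)
  hex 23: (-8, 12, -4)
  hex 24: (-9, 12, -3)
  hex 25: (-10, 12, -2)
  hex 26: (-10, 11, -1)
  hex 27: (-10, 10, 0)
  hex 28: (-10, 9, 1)
  hex 29: (-10, 8, 2)
Sorted: 30 hexes.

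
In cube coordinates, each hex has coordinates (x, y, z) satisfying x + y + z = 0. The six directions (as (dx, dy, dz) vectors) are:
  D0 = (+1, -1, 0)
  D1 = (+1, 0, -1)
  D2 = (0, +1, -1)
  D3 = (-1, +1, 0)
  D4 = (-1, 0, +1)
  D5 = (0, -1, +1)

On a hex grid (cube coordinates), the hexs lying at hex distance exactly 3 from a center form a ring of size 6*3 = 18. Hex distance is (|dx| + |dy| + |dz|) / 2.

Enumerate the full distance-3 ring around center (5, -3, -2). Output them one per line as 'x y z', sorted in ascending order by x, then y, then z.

Walk ring at distance 3 from (5, -3, -2):
Start at center + D4*3 = (2, -3, 1)
  hex 0: (2, -3, 1)
  hex 1: (3, -4, 1)
  hex 2: (4, -5, 1)
  hex 3: (5, -6, 1)
  hex 4: (6, -6, 0)
  hex 5: (7, -6, -1)
  hex 6: (8, -6, -2)
  hex 7: (8, -5, -3)
  hex 8: (8, -4, -4)
  hex 9: (8, -3, -5)
  hex 10: (7, -2, -5)
  hex 11: (6, -1, -5)
  hex 12: (5, 0, -5)
  hex 13: (4, 0, -4)
  hex 14: (3, 0, -3)
  hex 15: (2, 0, -2)
  hex 16: (2, -1, -1)
  hex 17: (2, -2, 0)
Sorted: 18 hexes.

Answer: 2 -3 1
2 -2 0
2 -1 -1
2 0 -2
3 -4 1
3 0 -3
4 -5 1
4 0 -4
5 -6 1
5 0 -5
6 -6 0
6 -1 -5
7 -6 -1
7 -2 -5
8 -6 -2
8 -5 -3
8 -4 -4
8 -3 -5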